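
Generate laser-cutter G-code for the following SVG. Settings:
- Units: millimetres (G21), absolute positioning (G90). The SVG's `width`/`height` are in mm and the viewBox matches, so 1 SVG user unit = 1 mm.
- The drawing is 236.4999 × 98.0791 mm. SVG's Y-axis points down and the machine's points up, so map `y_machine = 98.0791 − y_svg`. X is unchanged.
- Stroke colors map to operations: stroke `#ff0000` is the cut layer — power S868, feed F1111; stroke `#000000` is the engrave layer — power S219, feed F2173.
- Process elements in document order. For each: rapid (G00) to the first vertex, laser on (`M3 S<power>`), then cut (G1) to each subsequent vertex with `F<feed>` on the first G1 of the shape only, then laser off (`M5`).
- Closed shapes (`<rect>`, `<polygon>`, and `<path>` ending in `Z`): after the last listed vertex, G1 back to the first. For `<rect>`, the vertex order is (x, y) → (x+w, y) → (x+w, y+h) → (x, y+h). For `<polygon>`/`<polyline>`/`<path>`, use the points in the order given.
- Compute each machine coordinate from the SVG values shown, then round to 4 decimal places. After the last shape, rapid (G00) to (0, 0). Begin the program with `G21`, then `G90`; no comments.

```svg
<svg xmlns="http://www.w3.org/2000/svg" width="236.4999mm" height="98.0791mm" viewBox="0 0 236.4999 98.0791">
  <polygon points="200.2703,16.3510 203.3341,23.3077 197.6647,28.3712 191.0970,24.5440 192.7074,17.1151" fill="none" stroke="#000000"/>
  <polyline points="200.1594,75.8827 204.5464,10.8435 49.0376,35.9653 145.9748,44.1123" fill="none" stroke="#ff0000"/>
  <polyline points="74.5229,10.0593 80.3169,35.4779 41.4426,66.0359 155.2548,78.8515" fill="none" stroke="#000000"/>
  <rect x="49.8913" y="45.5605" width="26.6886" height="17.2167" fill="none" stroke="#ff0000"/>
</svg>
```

G21
G90
G00 X200.2703 Y81.7281
M3 S219
G1 X203.3341 Y74.7714 F2173
G1 X197.6647 Y69.7079
G1 X191.0970 Y73.5351
G1 X192.7074 Y80.9640
G1 X200.2703 Y81.7281
M5
G00 X200.1594 Y22.1964
M3 S868
G1 X204.5464 Y87.2356 F1111
G1 X49.0376 Y62.1138
G1 X145.9748 Y53.9668
M5
G00 X74.5229 Y88.0198
M3 S219
G1 X80.3169 Y62.6012 F2173
G1 X41.4426 Y32.0432
G1 X155.2548 Y19.2276
M5
G00 X49.8913 Y52.5186
M3 S868
G1 X76.5799 Y52.5186 F1111
G1 X76.5799 Y35.3019
G1 X49.8913 Y35.3019
G1 X49.8913 Y52.5186
M5
G00 X0.0000 Y0.0000

Since the viewBox matches the mm dimensions, user units are millimetres directly. The only transform is the Y-flip y_m = 98.0791 − y_svg.

Shape 1 is a regular polygon drawn with `<polygon>`. Its stroke #000000 means engrave at S219, F2173. After flipping Y the toolpath is (200.2703,81.7281) → (203.3341,74.7714) → (197.6647,69.7079) → (191.0970,73.5351) → (192.7074,80.9640) → (200.2703,81.7281), returning to the start.

Shape 2 is a open polyline drawn with `<polyline>`. Its stroke #ff0000 means cut at S868, F1111. After flipping Y the toolpath is (200.1594,22.1964) → (204.5464,87.2356) → (49.0376,62.1138) → (145.9748,53.9668).

Shape 3 is a open polyline drawn with `<polyline>`. Its stroke #000000 means engrave at S219, F2173. After flipping Y the toolpath is (74.5229,88.0198) → (80.3169,62.6012) → (41.4426,32.0432) → (155.2548,19.2276).

Shape 4 is a rectangle drawn with `<rect>`. Its stroke #ff0000 means cut at S868, F1111. After flipping Y the toolpath is (49.8913,52.5186) → (76.5799,52.5186) → (76.5799,35.3019) → (49.8913,35.3019) → (49.8913,52.5186), returning to the start.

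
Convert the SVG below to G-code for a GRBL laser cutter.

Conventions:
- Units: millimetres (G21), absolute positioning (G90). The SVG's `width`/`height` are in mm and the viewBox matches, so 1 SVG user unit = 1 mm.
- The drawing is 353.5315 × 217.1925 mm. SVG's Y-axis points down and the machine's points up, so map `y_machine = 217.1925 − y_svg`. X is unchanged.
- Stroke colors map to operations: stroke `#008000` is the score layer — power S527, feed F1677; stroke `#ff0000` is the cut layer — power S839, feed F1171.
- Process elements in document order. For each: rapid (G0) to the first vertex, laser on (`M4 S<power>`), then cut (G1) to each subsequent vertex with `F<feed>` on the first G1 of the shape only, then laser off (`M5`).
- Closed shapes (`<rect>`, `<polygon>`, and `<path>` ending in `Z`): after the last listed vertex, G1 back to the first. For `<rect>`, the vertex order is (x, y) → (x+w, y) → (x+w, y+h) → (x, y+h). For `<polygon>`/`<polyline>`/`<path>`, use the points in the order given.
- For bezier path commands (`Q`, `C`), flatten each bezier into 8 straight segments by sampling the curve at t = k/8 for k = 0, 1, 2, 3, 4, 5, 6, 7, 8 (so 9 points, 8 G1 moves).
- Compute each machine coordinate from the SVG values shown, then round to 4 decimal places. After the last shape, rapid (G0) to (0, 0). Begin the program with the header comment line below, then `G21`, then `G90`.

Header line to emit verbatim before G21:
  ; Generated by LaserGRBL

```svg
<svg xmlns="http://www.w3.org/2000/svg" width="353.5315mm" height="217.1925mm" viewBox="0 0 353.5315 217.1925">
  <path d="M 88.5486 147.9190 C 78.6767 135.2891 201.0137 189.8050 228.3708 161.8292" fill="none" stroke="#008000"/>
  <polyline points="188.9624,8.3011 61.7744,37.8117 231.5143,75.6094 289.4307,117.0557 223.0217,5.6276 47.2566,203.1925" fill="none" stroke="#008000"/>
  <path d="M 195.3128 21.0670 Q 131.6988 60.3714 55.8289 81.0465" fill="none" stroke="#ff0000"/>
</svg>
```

Since the viewBox matches the mm dimensions, user units are millimetres directly. The only transform is the Y-flip y_m = 217.1925 − y_svg.

Shape 1 is a cubic bezier drawn with `<path>`. Its stroke #008000 means score at S527, F1677. After flipping Y the toolpath is (88.5486,69.2735) → (90.6002,71.1545) → (102.3840,68.4942) → (121.2377,63.0460) → (144.4988,56.5637) → (169.5051,50.8007) → (193.5941,47.5106) → (214.1034,48.4469) → (228.3708,55.3633).

Shape 2 is a open polyline drawn with `<polyline>`. Its stroke #008000 means score at S527, F1677. After flipping Y the toolpath is (188.9624,208.8914) → (61.7744,179.3808) → (231.5143,141.5831) → (289.4307,100.1368) → (223.0217,211.5649) → (47.2566,14.0000).

Shape 3 is a quadratic bezier drawn with `<path>`. Its stroke #ff0000 means cut at S839, F1171. After flipping Y the toolpath is (195.3128,196.1255) → (179.2178,186.5905) → (162.7398,177.6376) → (145.8788,169.2669) → (128.6348,161.4784) → (111.0078,154.2721) → (92.9979,147.6479) → (74.6049,141.6059) → (55.8289,136.1460).

; Generated by LaserGRBL
G21
G90
G0 X88.5486 Y69.2735
M4 S527
G1 X90.6002 Y71.1545 F1677
G1 X102.3840 Y68.4942
G1 X121.2377 Y63.0460
G1 X144.4988 Y56.5637
G1 X169.5051 Y50.8007
G1 X193.5941 Y47.5106
G1 X214.1034 Y48.4469
G1 X228.3708 Y55.3633
M5
G0 X188.9624 Y208.8914
M4 S527
G1 X61.7744 Y179.3808 F1677
G1 X231.5143 Y141.5831
G1 X289.4307 Y100.1368
G1 X223.0217 Y211.5649
G1 X47.2566 Y14.0000
M5
G0 X195.3128 Y196.1255
M4 S839
G1 X179.2178 Y186.5905 F1171
G1 X162.7398 Y177.6376
G1 X145.8788 Y169.2669
G1 X128.6348 Y161.4784
G1 X111.0078 Y154.2721
G1 X92.9979 Y147.6479
G1 X74.6049 Y141.6059
G1 X55.8289 Y136.1460
M5
G0 X0.0000 Y0.0000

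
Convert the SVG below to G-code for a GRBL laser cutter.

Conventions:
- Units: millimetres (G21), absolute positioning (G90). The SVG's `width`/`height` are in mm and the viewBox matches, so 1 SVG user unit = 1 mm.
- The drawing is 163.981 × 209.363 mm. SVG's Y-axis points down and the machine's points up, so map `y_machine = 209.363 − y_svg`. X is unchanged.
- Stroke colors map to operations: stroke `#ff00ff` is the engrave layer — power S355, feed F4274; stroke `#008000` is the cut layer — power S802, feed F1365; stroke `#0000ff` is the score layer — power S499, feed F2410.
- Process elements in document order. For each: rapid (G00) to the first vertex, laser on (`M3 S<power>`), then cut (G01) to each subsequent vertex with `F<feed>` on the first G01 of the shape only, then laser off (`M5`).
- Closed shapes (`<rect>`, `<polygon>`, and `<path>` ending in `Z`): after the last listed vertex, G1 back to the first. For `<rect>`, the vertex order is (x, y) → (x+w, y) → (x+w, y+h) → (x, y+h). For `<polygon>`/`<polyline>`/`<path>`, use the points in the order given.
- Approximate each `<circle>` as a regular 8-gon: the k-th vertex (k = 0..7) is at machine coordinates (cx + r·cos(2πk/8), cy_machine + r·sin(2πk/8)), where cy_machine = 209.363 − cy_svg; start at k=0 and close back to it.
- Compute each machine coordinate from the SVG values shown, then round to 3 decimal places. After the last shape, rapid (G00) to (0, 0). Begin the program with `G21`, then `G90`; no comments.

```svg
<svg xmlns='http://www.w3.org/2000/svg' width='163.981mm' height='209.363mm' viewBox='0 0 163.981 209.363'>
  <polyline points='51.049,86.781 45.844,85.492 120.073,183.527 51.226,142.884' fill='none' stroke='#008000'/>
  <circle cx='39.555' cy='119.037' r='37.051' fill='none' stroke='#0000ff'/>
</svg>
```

Since the viewBox matches the mm dimensions, user units are millimetres directly. The only transform is the Y-flip y_m = 209.363 − y_svg.

Shape 1 is a open polyline drawn with `<polyline>`. Its stroke #008000 means cut at S802, F1365. After flipping Y the toolpath is (51.049,122.582) → (45.844,123.871) → (120.073,25.836) → (51.226,66.479).

Shape 2 is a circle drawn with `<circle>`. Its stroke #0000ff means score at S499, F2410. After flipping Y the toolpath is (76.606,90.326) → (65.754,116.525) → (39.555,127.377) → (13.356,116.525) → (2.504,90.326) → (13.356,64.127) → (39.555,53.275) → (65.754,64.127) → (76.606,90.326), returning to the start.

G21
G90
G00 X51.049 Y122.582
M3 S802
G01 X45.844 Y123.871 F1365
G01 X120.073 Y25.836
G01 X51.226 Y66.479
M5
G00 X76.606 Y90.326
M3 S499
G01 X65.754 Y116.525 F2410
G01 X39.555 Y127.377
G01 X13.356 Y116.525
G01 X2.504 Y90.326
G01 X13.356 Y64.127
G01 X39.555 Y53.275
G01 X65.754 Y64.127
G01 X76.606 Y90.326
M5
G00 X0.000 Y0.000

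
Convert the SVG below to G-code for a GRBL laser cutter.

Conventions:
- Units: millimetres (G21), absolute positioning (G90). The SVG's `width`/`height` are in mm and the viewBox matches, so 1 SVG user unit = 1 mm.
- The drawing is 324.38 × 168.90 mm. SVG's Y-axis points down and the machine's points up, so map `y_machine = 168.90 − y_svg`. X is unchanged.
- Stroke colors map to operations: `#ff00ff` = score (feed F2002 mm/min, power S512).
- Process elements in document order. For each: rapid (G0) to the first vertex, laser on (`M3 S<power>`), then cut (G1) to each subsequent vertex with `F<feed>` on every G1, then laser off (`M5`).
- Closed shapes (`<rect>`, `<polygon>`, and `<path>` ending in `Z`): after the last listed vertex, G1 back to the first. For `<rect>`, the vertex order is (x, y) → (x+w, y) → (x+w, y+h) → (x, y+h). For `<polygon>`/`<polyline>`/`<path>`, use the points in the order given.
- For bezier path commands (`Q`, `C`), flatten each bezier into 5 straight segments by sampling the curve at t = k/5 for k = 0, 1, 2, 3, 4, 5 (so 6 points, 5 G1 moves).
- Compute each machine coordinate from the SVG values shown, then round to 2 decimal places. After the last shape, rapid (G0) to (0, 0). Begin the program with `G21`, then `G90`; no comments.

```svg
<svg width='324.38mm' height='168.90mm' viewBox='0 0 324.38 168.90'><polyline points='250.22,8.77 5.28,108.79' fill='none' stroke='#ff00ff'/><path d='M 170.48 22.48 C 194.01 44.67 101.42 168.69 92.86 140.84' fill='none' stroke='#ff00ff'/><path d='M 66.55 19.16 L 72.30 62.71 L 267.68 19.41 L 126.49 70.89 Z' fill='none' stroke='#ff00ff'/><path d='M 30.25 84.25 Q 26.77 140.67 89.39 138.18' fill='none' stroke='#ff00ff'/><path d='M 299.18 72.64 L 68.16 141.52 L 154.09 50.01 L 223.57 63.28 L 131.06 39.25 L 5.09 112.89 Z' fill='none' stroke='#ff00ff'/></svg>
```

G21
G90
G0 X250.22 Y160.13
M3 S512
G1 X5.28 Y60.11 F2002
M5
G0 X170.48 Y146.42
M3 S512
G1 X172.26 Y122.92 F2002
G1 X155.79 Y87.15 F2002
G1 X130.66 Y51.30 F2002
G1 X106.48 Y27.54 F2002
G1 X92.86 Y28.06 F2002
M5
G0 X66.55 Y149.74
M3 S512
G1 X72.30 Y106.19 F2002
G1 X267.68 Y149.49 F2002
G1 X126.49 Y98.01 F2002
G1 X66.55 Y149.74 F2002
M5
G0 X30.25 Y84.65
M3 S512
G1 X31.50 Y64.44 F2002
G1 X38.04 Y48.94 F2002
G1 X49.87 Y38.15 F2002
G1 X66.99 Y32.08 F2002
G1 X89.39 Y30.72 F2002
M5
G0 X299.18 Y96.26
M3 S512
G1 X68.16 Y27.38 F2002
G1 X154.09 Y118.89 F2002
G1 X223.57 Y105.62 F2002
G1 X131.06 Y129.65 F2002
G1 X5.09 Y56.01 F2002
G1 X299.18 Y96.26 F2002
M5
G0 X0.00 Y0.00

viewBox `0 0 324.38 168.90` with mm width/height → 1 unit = 1 mm. Flip: y_m = 168.90 − y_svg.

**Shape 1** — `<polyline>` line segment, stroke `#ff00ff` → score (S512, F2002). Machine vertices: (250.22,160.13) → (5.28,60.11). Open path.

**Shape 2** — `<path>` cubic bezier, stroke `#ff00ff` → score (S512, F2002). Control points (SVG): P0=(170.48,22.48), P1=(194.01,44.67), P2=(101.42,168.69), P3=(92.86,140.84); sampled at t=k/5. Machine vertices: (170.48,146.42) → (172.26,122.92) → (155.79,87.15) → (130.66,51.30) → (106.48,27.54) → (92.86,28.06). Open path.

**Shape 3** — `<path>` closed polygon, stroke `#ff00ff` → score (S512, F2002). Machine vertices: (66.55,149.74) → (72.30,106.19) → (267.68,149.49) → (126.49,98.01) → (66.55,149.74). Closed: final G1 returns to the first vertex.

**Shape 4** — `<path>` quadratic bezier, stroke `#ff00ff` → score (S512, F2002). Control points (SVG): P0=(30.25,84.25), P1=(26.77,140.67), P2=(89.39,138.18); sampled at t=k/5. Machine vertices: (30.25,84.65) → (31.50,64.44) → (38.04,48.94) → (49.87,38.15) → (66.99,32.08) → (89.39,30.72). Open path.

**Shape 5** — `<path>` closed polygon, stroke `#ff00ff` → score (S512, F2002). Machine vertices: (299.18,96.26) → (68.16,27.38) → (154.09,118.89) → (223.57,105.62) → (131.06,129.65) → (5.09,56.01) → (299.18,96.26). Closed: final G1 returns to the first vertex.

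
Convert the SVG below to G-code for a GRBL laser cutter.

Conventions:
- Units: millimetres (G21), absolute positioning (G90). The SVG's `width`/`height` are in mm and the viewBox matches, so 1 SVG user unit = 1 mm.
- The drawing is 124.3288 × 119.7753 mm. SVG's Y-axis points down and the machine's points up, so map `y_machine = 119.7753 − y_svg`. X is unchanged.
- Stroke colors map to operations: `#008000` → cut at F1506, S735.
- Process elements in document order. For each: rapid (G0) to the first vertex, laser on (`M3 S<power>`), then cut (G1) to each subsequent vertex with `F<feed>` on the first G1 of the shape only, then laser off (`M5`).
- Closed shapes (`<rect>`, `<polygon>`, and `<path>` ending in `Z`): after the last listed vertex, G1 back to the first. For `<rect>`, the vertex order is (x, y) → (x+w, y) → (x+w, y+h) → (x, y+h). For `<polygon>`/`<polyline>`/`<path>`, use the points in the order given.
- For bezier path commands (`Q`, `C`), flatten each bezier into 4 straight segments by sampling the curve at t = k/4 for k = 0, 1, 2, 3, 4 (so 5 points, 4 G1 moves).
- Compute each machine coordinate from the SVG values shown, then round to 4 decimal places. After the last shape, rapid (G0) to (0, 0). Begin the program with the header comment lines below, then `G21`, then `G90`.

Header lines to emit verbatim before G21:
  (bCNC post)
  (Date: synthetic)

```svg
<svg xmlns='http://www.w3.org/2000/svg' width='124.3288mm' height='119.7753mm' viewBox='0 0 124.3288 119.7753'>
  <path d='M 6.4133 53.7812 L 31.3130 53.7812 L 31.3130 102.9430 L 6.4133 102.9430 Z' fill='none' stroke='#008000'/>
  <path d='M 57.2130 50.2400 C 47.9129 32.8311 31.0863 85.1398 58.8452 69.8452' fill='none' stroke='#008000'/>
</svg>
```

1 u = 1 mm; y_m = 119.7753 − y.

[1] `<path>` rectangle, #008000→cut S735 F1506: (6.4133,65.9941) → (31.3130,65.9941) → (31.3130,16.8323) → (6.4133,16.8323) → (6.4133,65.9941) (closed)

[2] `<path>` cubic bezier, #008000→cut S735 F1506: (57.2130,69.5353) → (49.6410,71.6656) → (44.1320,60.5256) → (45.5716,48.9891) → (58.8452,49.9301)

(bCNC post)
(Date: synthetic)
G21
G90
G0 X6.4133 Y65.9941
M3 S735
G1 X31.3130 Y65.9941 F1506
G1 X31.3130 Y16.8323
G1 X6.4133 Y16.8323
G1 X6.4133 Y65.9941
M5
G0 X57.2130 Y69.5353
M3 S735
G1 X49.6410 Y71.6656 F1506
G1 X44.1320 Y60.5256
G1 X45.5716 Y48.9891
G1 X58.8452 Y49.9301
M5
G0 X0.0000 Y0.0000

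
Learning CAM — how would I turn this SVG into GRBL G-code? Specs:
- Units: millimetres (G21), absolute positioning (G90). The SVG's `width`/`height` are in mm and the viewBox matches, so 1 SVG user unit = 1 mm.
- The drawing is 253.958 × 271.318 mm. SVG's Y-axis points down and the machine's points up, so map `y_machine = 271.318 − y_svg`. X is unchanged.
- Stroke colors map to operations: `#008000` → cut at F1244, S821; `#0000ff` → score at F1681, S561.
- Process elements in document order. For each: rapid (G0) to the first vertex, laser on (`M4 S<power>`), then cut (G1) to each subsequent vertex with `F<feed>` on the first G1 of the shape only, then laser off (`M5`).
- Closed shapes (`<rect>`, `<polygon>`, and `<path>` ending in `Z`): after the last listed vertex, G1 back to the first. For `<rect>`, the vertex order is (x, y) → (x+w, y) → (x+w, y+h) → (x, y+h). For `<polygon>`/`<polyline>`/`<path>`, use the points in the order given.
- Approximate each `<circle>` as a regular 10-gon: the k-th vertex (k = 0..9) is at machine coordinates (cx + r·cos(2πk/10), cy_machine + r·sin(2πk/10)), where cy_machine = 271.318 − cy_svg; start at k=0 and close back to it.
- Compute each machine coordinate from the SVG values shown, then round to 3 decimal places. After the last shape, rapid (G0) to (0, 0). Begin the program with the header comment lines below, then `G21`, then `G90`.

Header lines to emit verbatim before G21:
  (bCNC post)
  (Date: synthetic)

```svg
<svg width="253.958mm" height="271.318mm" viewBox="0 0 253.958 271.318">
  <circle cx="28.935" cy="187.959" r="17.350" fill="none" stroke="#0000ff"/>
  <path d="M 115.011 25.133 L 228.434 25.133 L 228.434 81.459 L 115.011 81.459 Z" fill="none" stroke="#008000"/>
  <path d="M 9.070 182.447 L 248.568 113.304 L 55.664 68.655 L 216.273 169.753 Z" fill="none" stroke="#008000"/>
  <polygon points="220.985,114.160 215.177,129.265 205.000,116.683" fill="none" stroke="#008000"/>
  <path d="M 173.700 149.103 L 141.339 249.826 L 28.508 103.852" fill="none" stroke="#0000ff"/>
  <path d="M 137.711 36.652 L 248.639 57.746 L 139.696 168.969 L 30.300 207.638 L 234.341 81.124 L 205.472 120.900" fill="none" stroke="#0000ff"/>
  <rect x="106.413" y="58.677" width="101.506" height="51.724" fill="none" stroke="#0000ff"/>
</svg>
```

viewBox `0 0 253.958 271.318` with mm width/height → 1 unit = 1 mm. Flip: y_m = 271.318 − y_svg.

**Shape 1** — `<circle>` circle, stroke `#0000ff` → score (S561, F1681). Machine vertices: (46.285,83.359) → (42.971,93.557) → (34.296,99.860) → (23.574,99.860) → (14.899,93.557) → (11.585,83.359) → (14.899,73.161) → (23.574,66.858) → (34.296,66.858) → (42.971,73.161) → (46.285,83.359). Closed: final G1 returns to the first vertex.

**Shape 2** — `<path>` rectangle, stroke `#008000` → cut (S821, F1244). Machine vertices: (115.011,246.185) → (228.434,246.185) → (228.434,189.859) → (115.011,189.859) → (115.011,246.185). Closed: final G1 returns to the first vertex.

**Shape 3** — `<path>` closed polygon, stroke `#008000` → cut (S821, F1244). Machine vertices: (9.070,88.871) → (248.568,158.014) → (55.664,202.663) → (216.273,101.565) → (9.070,88.871). Closed: final G1 returns to the first vertex.

**Shape 4** — `<polygon>` regular polygon, stroke `#008000` → cut (S821, F1244). Machine vertices: (220.985,157.158) → (215.177,142.053) → (205.000,154.635) → (220.985,157.158). Closed: final G1 returns to the first vertex.

**Shape 5** — `<path>` open polyline, stroke `#0000ff` → score (S561, F1681). Machine vertices: (173.700,122.215) → (141.339,21.492) → (28.508,167.466). Open path.

**Shape 6** — `<path>` open polyline, stroke `#0000ff` → score (S561, F1681). Machine vertices: (137.711,234.666) → (248.639,213.572) → (139.696,102.349) → (30.300,63.680) → (234.341,190.194) → (205.472,150.418). Open path.

**Shape 7** — `<rect>` rectangle, stroke `#0000ff` → score (S561, F1681). Machine vertices: (106.413,212.641) → (207.919,212.641) → (207.919,160.917) → (106.413,160.917) → (106.413,212.641). Closed: final G1 returns to the first vertex.

(bCNC post)
(Date: synthetic)
G21
G90
G0 X46.285 Y83.359
M4 S561
G1 X42.971 Y93.557 F1681
G1 X34.296 Y99.860
G1 X23.574 Y99.860
G1 X14.899 Y93.557
G1 X11.585 Y83.359
G1 X14.899 Y73.161
G1 X23.574 Y66.858
G1 X34.296 Y66.858
G1 X42.971 Y73.161
G1 X46.285 Y83.359
M5
G0 X115.011 Y246.185
M4 S821
G1 X228.434 Y246.185 F1244
G1 X228.434 Y189.859
G1 X115.011 Y189.859
G1 X115.011 Y246.185
M5
G0 X9.070 Y88.871
M4 S821
G1 X248.568 Y158.014 F1244
G1 X55.664 Y202.663
G1 X216.273 Y101.565
G1 X9.070 Y88.871
M5
G0 X220.985 Y157.158
M4 S821
G1 X215.177 Y142.053 F1244
G1 X205.000 Y154.635
G1 X220.985 Y157.158
M5
G0 X173.700 Y122.215
M4 S561
G1 X141.339 Y21.492 F1681
G1 X28.508 Y167.466
M5
G0 X137.711 Y234.666
M4 S561
G1 X248.639 Y213.572 F1681
G1 X139.696 Y102.349
G1 X30.300 Y63.680
G1 X234.341 Y190.194
G1 X205.472 Y150.418
M5
G0 X106.413 Y212.641
M4 S561
G1 X207.919 Y212.641 F1681
G1 X207.919 Y160.917
G1 X106.413 Y160.917
G1 X106.413 Y212.641
M5
G0 X0.000 Y0.000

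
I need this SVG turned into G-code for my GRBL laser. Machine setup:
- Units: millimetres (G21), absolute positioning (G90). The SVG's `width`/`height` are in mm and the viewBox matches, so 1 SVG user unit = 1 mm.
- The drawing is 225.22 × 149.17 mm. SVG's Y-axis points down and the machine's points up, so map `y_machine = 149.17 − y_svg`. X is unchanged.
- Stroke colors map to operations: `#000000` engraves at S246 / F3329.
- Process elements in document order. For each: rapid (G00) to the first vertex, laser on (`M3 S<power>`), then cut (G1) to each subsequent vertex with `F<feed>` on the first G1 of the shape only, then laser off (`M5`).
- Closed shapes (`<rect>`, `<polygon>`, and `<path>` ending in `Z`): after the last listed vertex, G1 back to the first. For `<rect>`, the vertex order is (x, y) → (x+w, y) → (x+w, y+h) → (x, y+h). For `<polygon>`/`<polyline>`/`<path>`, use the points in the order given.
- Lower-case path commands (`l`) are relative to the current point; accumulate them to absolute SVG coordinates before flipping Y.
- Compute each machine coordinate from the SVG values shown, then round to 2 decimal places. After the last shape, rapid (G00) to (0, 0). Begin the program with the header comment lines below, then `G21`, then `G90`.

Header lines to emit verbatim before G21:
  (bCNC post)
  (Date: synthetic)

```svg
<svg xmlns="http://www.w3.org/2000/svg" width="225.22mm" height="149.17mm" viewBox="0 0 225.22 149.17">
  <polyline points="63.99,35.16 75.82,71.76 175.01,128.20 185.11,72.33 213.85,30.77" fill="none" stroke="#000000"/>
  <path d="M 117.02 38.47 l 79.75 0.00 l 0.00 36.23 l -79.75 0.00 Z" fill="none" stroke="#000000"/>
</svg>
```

1 u = 1 mm; y_m = 149.17 − y.

[1] `<polyline>` open polyline, #000000→engrave S246 F3329: (63.99,114.01) → (75.82,77.41) → (175.01,20.97) → (185.11,76.84) → (213.85,118.40)

[2] `<path>` rectangle, #000000→engrave S246 F3329: (117.02,110.70) → (196.77,110.70) → (196.77,74.47) → (117.02,74.47) → (117.02,110.70) (closed)

(bCNC post)
(Date: synthetic)
G21
G90
G00 X63.99 Y114.01
M3 S246
G1 X75.82 Y77.41 F3329
G1 X175.01 Y20.97
G1 X185.11 Y76.84
G1 X213.85 Y118.40
M5
G00 X117.02 Y110.70
M3 S246
G1 X196.77 Y110.70 F3329
G1 X196.77 Y74.47
G1 X117.02 Y74.47
G1 X117.02 Y110.70
M5
G00 X0.00 Y0.00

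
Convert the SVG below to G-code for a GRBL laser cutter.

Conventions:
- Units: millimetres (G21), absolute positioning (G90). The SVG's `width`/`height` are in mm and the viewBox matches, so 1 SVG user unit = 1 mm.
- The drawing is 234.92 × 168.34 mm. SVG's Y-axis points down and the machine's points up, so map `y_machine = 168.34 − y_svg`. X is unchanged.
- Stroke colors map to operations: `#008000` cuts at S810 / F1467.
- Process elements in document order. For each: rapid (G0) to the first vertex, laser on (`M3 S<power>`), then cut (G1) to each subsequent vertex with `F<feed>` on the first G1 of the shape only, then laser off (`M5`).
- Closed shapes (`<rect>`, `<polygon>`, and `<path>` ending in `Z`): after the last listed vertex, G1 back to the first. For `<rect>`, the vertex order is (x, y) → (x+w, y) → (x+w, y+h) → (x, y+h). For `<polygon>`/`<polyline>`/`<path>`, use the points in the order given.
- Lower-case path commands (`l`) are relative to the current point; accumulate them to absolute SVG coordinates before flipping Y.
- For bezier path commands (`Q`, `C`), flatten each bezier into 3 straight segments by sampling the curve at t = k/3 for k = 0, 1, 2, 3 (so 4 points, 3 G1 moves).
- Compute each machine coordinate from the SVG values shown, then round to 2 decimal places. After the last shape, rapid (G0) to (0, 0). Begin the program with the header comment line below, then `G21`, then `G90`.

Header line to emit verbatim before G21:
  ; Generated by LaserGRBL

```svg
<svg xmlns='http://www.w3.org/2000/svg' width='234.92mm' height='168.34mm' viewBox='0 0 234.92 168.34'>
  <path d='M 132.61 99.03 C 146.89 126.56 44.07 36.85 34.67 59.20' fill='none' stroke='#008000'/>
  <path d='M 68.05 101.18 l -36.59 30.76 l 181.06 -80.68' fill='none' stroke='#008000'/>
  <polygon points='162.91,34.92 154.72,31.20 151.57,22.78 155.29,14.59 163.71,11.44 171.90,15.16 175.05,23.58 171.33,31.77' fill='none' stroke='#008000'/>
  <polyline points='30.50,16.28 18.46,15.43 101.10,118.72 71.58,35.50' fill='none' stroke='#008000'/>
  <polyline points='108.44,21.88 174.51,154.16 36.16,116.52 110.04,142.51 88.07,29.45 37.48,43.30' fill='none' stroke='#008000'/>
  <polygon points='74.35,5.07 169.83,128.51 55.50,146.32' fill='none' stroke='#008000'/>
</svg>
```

Since the viewBox matches the mm dimensions, user units are millimetres directly. The only transform is the Y-flip y_m = 168.34 − y_svg.

Shape 1 is a cubic bezier drawn with `<path>`. Its stroke #008000 means cut at S810, F1467. After flipping Y the toolpath is (132.61,69.31) → (115.65,72.37) → (67.41,102.63) → (34.67,109.14).

Shape 2 is a open polyline drawn with `<path>`. Its stroke #008000 means cut at S810, F1467. After flipping Y the toolpath is (68.05,67.16) → (31.46,36.40) → (212.52,117.08).

Shape 3 is a regular polygon drawn with `<polygon>`. Its stroke #008000 means cut at S810, F1467. After flipping Y the toolpath is (162.91,133.42) → (154.72,137.14) → (151.57,145.56) → (155.29,153.75) → (163.71,156.90) → (171.90,153.18) → (175.05,144.76) → (171.33,136.57) → (162.91,133.42), returning to the start.

Shape 4 is a open polyline drawn with `<polyline>`. Its stroke #008000 means cut at S810, F1467. After flipping Y the toolpath is (30.50,152.06) → (18.46,152.91) → (101.10,49.62) → (71.58,132.84).

Shape 5 is a open polyline drawn with `<polyline>`. Its stroke #008000 means cut at S810, F1467. After flipping Y the toolpath is (108.44,146.46) → (174.51,14.18) → (36.16,51.82) → (110.04,25.83) → (88.07,138.89) → (37.48,125.04).

Shape 6 is a closed polygon drawn with `<polygon>`. Its stroke #008000 means cut at S810, F1467. After flipping Y the toolpath is (74.35,163.27) → (169.83,39.83) → (55.50,22.02) → (74.35,163.27), returning to the start.

; Generated by LaserGRBL
G21
G90
G0 X132.61 Y69.31
M3 S810
G1 X115.65 Y72.37 F1467
G1 X67.41 Y102.63
G1 X34.67 Y109.14
M5
G0 X68.05 Y67.16
M3 S810
G1 X31.46 Y36.40 F1467
G1 X212.52 Y117.08
M5
G0 X162.91 Y133.42
M3 S810
G1 X154.72 Y137.14 F1467
G1 X151.57 Y145.56
G1 X155.29 Y153.75
G1 X163.71 Y156.90
G1 X171.90 Y153.18
G1 X175.05 Y144.76
G1 X171.33 Y136.57
G1 X162.91 Y133.42
M5
G0 X30.50 Y152.06
M3 S810
G1 X18.46 Y152.91 F1467
G1 X101.10 Y49.62
G1 X71.58 Y132.84
M5
G0 X108.44 Y146.46
M3 S810
G1 X174.51 Y14.18 F1467
G1 X36.16 Y51.82
G1 X110.04 Y25.83
G1 X88.07 Y138.89
G1 X37.48 Y125.04
M5
G0 X74.35 Y163.27
M3 S810
G1 X169.83 Y39.83 F1467
G1 X55.50 Y22.02
G1 X74.35 Y163.27
M5
G0 X0.00 Y0.00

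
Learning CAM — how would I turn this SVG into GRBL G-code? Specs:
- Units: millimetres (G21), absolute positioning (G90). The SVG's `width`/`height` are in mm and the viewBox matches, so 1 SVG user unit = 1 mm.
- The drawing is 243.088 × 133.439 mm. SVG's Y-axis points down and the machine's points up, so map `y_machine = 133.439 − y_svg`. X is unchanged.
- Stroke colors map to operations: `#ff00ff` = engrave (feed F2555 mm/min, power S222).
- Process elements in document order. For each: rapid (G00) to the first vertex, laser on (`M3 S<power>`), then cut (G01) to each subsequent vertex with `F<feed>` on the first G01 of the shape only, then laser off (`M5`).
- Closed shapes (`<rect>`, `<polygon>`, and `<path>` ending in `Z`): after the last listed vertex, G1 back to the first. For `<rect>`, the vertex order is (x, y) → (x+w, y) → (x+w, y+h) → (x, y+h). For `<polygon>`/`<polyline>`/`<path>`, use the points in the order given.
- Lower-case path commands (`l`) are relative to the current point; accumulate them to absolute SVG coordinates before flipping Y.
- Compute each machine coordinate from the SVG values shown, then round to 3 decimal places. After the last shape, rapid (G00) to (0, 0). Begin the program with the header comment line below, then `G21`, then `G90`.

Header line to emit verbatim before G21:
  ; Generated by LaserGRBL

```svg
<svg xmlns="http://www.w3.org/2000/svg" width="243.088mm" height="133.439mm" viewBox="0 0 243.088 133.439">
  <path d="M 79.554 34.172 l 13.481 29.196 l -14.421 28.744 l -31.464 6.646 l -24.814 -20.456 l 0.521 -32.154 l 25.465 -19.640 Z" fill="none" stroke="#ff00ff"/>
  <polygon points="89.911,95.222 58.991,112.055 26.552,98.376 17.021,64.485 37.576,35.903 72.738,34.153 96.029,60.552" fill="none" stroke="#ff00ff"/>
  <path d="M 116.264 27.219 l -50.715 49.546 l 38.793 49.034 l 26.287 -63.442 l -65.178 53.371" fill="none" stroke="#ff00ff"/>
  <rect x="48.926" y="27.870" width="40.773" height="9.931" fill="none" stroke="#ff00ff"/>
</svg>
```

; Generated by LaserGRBL
G21
G90
G00 X79.554 Y99.267
M3 S222
G01 X93.035 Y70.071 F2555
G01 X78.614 Y41.327
G01 X47.150 Y34.681
G01 X22.336 Y55.137
G01 X22.857 Y87.291
G01 X48.322 Y106.931
G01 X79.554 Y99.267
M5
G00 X89.911 Y38.217
M3 S222
G01 X58.991 Y21.384 F2555
G01 X26.552 Y35.063
G01 X17.021 Y68.954
G01 X37.576 Y97.536
G01 X72.738 Y99.286
G01 X96.029 Y72.887
G01 X89.911 Y38.217
M5
G00 X116.264 Y106.220
M3 S222
G01 X65.549 Y56.674 F2555
G01 X104.342 Y7.640
G01 X130.629 Y71.082
G01 X65.451 Y17.711
M5
G00 X48.926 Y105.569
M3 S222
G01 X89.699 Y105.569 F2555
G01 X89.699 Y95.638
G01 X48.926 Y95.638
G01 X48.926 Y105.569
M5
G00 X0.000 Y0.000

1 u = 1 mm; y_m = 133.439 − y.

[1] `<path>` regular polygon, #ff00ff→engrave S222 F2555: (79.554,99.267) → (93.035,70.071) → (78.614,41.327) → (47.150,34.681) → (22.336,55.137) → (22.857,87.291) → (48.322,106.931) → (79.554,99.267) (closed)

[2] `<polygon>` regular polygon, #ff00ff→engrave S222 F2555: (89.911,38.217) → (58.991,21.384) → (26.552,35.063) → (17.021,68.954) → (37.576,97.536) → (72.738,99.286) → (96.029,72.887) → (89.911,38.217) (closed)

[3] `<path>` open polyline, #ff00ff→engrave S222 F2555: (116.264,106.220) → (65.549,56.674) → (104.342,7.640) → (130.629,71.082) → (65.451,17.711)

[4] `<rect>` rectangle, #ff00ff→engrave S222 F2555: (48.926,105.569) → (89.699,105.569) → (89.699,95.638) → (48.926,95.638) → (48.926,105.569) (closed)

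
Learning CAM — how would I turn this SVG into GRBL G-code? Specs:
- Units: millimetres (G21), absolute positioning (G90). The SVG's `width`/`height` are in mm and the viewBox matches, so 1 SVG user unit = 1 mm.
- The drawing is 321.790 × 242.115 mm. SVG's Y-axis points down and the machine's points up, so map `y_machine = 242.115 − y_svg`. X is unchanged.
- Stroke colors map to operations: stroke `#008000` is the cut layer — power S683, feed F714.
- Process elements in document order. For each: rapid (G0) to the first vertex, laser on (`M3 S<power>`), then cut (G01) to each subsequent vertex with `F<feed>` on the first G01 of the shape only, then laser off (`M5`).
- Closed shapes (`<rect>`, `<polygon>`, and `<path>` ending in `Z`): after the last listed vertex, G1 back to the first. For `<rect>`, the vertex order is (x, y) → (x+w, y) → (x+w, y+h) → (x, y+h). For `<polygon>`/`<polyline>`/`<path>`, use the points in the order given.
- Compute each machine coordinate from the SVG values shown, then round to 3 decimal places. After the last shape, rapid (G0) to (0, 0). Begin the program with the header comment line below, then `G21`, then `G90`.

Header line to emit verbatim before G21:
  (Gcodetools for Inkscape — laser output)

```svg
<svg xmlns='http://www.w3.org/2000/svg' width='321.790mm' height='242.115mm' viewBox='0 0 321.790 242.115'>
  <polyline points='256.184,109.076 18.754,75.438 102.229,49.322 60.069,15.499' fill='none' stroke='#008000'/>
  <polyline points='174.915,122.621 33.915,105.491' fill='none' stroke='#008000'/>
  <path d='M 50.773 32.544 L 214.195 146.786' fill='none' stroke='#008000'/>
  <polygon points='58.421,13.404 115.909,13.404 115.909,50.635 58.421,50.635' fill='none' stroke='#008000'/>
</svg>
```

viewBox `0 0 321.790 242.115` with mm width/height → 1 unit = 1 mm. Flip: y_m = 242.115 − y_svg.

**Shape 1** — `<polyline>` open polyline, stroke `#008000` → cut (S683, F714). Machine vertices: (256.184,133.039) → (18.754,166.677) → (102.229,192.793) → (60.069,226.616). Open path.

**Shape 2** — `<polyline>` line segment, stroke `#008000` → cut (S683, F714). Machine vertices: (174.915,119.494) → (33.915,136.624). Open path.

**Shape 3** — `<path>` line segment, stroke `#008000` → cut (S683, F714). Machine vertices: (50.773,209.571) → (214.195,95.329). Open path.

**Shape 4** — `<polygon>` rectangle, stroke `#008000` → cut (S683, F714). Machine vertices: (58.421,228.711) → (115.909,228.711) → (115.909,191.480) → (58.421,191.480) → (58.421,228.711). Closed: final G1 returns to the first vertex.

(Gcodetools for Inkscape — laser output)
G21
G90
G0 X256.184 Y133.039
M3 S683
G01 X18.754 Y166.677 F714
G01 X102.229 Y192.793
G01 X60.069 Y226.616
M5
G0 X174.915 Y119.494
M3 S683
G01 X33.915 Y136.624 F714
M5
G0 X50.773 Y209.571
M3 S683
G01 X214.195 Y95.329 F714
M5
G0 X58.421 Y228.711
M3 S683
G01 X115.909 Y228.711 F714
G01 X115.909 Y191.480
G01 X58.421 Y191.480
G01 X58.421 Y228.711
M5
G0 X0.000 Y0.000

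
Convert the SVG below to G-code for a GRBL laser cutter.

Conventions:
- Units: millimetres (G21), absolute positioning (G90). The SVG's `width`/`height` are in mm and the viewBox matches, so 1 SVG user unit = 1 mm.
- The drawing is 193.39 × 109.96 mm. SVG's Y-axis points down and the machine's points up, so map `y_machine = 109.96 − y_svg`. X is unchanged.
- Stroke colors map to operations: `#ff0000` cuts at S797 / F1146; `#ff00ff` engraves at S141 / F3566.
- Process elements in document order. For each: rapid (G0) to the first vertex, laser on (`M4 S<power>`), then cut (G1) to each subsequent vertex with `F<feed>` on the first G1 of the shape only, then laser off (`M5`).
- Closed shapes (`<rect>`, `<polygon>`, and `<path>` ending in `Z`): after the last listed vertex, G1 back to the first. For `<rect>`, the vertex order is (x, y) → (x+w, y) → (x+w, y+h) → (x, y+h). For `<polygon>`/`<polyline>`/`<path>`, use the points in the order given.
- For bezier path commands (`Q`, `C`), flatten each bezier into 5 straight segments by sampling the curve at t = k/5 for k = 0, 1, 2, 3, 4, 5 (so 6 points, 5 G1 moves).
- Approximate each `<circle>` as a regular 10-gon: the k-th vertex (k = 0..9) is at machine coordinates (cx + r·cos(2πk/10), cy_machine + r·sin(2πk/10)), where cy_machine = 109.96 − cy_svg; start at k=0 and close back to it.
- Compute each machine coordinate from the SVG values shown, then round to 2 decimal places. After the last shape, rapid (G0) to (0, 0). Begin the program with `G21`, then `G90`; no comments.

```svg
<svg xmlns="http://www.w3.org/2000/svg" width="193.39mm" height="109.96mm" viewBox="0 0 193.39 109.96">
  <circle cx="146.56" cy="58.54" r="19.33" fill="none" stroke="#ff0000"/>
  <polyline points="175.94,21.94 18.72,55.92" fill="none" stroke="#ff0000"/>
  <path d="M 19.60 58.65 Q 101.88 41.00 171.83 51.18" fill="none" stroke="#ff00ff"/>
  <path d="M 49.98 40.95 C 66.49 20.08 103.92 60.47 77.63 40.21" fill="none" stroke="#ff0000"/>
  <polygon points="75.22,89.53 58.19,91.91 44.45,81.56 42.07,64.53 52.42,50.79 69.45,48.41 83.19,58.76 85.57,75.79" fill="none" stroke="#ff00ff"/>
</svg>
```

G21
G90
G0 X165.89 Y51.42
M4 S797
G1 X162.20 Y62.78 F1146
G1 X152.53 Y69.80
G1 X140.59 Y69.80
G1 X130.92 Y62.78
G1 X127.23 Y51.42
G1 X130.92 Y40.06
G1 X140.59 Y33.04
G1 X152.53 Y33.04
G1 X162.20 Y40.06
G1 X165.89 Y51.42
M5
G0 X175.94 Y88.02
M4 S797
G1 X18.72 Y54.04 F1146
M5
G0 X19.60 Y51.31
M4 S141
G1 X52.02 Y57.26 F3566
G1 X83.45 Y60.98
G1 X113.90 Y62.47
G1 X143.36 Y61.74
G1 X171.83 Y58.78
M5
G0 X49.98 Y69.01
M4 S797
G1 X61.72 Y75.16 F1146
G1 X74.42 Y72.45
G1 X84.01 Y66.75
G1 X86.43 Y63.90
G1 X77.63 Y69.75
M5
G0 X75.22 Y20.43
M4 S141
G1 X58.19 Y18.05 F3566
G1 X44.45 Y28.40
G1 X42.07 Y45.43
G1 X52.42 Y59.17
G1 X69.45 Y61.55
G1 X83.19 Y51.20
G1 X85.57 Y34.17
G1 X75.22 Y20.43
M5
G0 X0.00 Y0.00

Since the viewBox matches the mm dimensions, user units are millimetres directly. The only transform is the Y-flip y_m = 109.96 − y_svg.

Shape 1 is a circle drawn with `<circle>`. Its stroke #ff0000 means cut at S797, F1146. After flipping Y the toolpath is (165.89,51.42) → (162.20,62.78) → (152.53,69.80) → (140.59,69.80) → (130.92,62.78) → (127.23,51.42) → (130.92,40.06) → (140.59,33.04) → (152.53,33.04) → (162.20,40.06) → (165.89,51.42), returning to the start.

Shape 2 is a line segment drawn with `<polyline>`. Its stroke #ff0000 means cut at S797, F1146. After flipping Y the toolpath is (175.94,88.02) → (18.72,54.04).

Shape 3 is a quadratic bezier drawn with `<path>`. Its stroke #ff00ff means engrave at S141, F3566. After flipping Y the toolpath is (19.60,51.31) → (52.02,57.26) → (83.45,60.98) → (113.90,62.47) → (143.36,61.74) → (171.83,58.78).

Shape 4 is a cubic bezier drawn with `<path>`. Its stroke #ff0000 means cut at S797, F1146. After flipping Y the toolpath is (49.98,69.01) → (61.72,75.16) → (74.42,72.45) → (84.01,66.75) → (86.43,63.90) → (77.63,69.75).

Shape 5 is a regular polygon drawn with `<polygon>`. Its stroke #ff00ff means engrave at S141, F3566. After flipping Y the toolpath is (75.22,20.43) → (58.19,18.05) → (44.45,28.40) → (42.07,45.43) → (52.42,59.17) → (69.45,61.55) → (83.19,51.20) → (85.57,34.17) → (75.22,20.43), returning to the start.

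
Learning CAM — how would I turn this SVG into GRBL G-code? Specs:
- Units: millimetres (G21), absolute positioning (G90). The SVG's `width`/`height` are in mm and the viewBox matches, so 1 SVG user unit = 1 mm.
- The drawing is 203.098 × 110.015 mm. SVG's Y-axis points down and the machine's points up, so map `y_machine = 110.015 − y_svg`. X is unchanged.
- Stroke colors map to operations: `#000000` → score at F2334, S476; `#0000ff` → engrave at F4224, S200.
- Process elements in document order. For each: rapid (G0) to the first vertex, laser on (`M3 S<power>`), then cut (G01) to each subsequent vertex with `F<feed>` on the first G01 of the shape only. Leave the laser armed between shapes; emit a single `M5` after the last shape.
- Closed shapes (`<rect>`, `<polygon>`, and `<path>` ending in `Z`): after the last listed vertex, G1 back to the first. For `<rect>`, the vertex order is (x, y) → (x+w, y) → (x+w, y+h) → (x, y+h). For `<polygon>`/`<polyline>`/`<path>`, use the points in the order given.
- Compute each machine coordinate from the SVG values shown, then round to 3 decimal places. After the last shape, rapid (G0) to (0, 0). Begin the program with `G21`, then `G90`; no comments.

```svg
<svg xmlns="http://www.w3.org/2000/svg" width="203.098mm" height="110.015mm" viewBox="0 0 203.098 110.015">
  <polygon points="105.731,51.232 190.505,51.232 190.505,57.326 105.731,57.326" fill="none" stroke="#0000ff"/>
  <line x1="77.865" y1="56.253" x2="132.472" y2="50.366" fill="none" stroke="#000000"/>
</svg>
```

G21
G90
G0 X105.731 Y58.783
M3 S200
G01 X190.505 Y58.783 F4224
G01 X190.505 Y52.689
G01 X105.731 Y52.689
G01 X105.731 Y58.783
G0 X77.865 Y53.762
M3 S476
G01 X132.472 Y59.649 F2334
M5
G0 X0.000 Y0.000

1 u = 1 mm; y_m = 110.015 − y.

[1] `<polygon>` rectangle, #0000ff→engrave S200 F4224: (105.731,58.783) → (190.505,58.783) → (190.505,52.689) → (105.731,52.689) → (105.731,58.783) (closed)

[2] `<line>` line segment, #000000→score S476 F2334: (77.865,53.762) → (132.472,59.649)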